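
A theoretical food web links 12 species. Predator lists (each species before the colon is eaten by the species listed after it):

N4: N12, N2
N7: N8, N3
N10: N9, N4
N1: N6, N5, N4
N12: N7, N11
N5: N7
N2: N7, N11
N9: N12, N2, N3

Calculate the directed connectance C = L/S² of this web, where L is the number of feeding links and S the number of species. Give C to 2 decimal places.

The web has S = 12 species and L = 17 feeding links.
C = L / S² = 17 / 144 = 0.1181 ≈ 0.12.

C = 0.12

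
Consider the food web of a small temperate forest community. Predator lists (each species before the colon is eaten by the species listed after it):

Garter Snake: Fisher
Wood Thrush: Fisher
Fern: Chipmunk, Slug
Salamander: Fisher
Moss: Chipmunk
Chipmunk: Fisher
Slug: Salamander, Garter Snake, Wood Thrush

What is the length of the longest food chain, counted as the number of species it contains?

4 species

One longest chain: Fern → Slug → Salamander → Fisher.
It has 4 species and 3 links.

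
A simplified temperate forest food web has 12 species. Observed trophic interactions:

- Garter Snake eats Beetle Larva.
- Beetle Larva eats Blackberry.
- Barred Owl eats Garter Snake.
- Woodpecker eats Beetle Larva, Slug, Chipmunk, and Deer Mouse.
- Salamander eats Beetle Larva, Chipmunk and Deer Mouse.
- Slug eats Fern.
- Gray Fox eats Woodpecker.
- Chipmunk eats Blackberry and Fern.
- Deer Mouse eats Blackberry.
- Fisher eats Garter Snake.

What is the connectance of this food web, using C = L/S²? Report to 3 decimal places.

The web has S = 12 species and L = 16 feeding links.
C = L / S² = 16 / 144 = 0.1111 ≈ 0.111.

C = 0.111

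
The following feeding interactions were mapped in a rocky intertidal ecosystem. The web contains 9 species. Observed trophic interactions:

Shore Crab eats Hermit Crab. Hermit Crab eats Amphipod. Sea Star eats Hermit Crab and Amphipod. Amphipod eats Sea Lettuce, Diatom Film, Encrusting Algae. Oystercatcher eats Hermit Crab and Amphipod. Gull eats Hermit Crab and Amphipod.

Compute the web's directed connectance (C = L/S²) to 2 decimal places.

C = 0.14

The web has S = 9 species and L = 11 feeding links.
C = L / S² = 11 / 81 = 0.1358 ≈ 0.14.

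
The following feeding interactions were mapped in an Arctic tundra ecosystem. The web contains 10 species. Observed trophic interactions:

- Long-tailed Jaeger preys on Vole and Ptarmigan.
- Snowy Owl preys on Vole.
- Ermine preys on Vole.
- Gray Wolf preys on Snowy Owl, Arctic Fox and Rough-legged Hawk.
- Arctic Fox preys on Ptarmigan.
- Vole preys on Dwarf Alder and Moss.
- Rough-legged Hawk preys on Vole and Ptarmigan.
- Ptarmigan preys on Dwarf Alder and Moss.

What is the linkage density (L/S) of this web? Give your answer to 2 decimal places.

L/S = 1.40

There are L = 14 links among S = 10 species.
L/S = 14/10 = 1.4000 ≈ 1.40.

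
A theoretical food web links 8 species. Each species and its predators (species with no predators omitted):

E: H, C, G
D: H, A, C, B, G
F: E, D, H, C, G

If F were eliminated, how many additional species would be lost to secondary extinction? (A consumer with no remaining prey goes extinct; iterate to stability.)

7

Remove F.
Round 1: E (all prey gone), D (all prey gone) → extinct.
Round 2: H (all prey gone), A (all prey gone), C (all prey gone), B (all prey gone), G (all prey gone) → extinct.
No further losses. Total secondary extinctions: 7.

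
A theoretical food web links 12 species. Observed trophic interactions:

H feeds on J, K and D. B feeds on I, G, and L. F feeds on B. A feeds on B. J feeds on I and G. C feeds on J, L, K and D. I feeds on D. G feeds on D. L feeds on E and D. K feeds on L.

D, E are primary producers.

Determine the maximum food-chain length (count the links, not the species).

One longest chain: D → I → B → A.
It has 4 species and 3 links.

3 links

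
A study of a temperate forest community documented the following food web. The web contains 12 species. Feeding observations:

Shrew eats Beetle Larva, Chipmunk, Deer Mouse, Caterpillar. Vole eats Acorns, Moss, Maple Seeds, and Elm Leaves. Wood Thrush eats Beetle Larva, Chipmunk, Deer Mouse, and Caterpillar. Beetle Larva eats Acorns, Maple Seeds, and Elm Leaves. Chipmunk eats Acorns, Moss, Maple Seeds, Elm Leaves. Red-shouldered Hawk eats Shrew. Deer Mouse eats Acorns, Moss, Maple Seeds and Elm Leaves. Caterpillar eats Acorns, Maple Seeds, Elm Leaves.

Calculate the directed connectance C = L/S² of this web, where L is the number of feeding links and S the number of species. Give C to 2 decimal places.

C = 0.19

The web has S = 12 species and L = 27 feeding links.
C = L / S² = 27 / 144 = 0.1875 ≈ 0.19.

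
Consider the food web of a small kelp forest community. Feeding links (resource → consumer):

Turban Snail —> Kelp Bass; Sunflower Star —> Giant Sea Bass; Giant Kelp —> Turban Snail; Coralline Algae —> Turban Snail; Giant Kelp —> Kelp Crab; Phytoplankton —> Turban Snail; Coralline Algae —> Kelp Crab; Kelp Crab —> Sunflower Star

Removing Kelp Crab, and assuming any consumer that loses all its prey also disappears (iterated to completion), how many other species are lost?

Remove Kelp Crab.
Round 1: Sunflower Star (all prey gone) → extinct.
Round 2: Giant Sea Bass (all prey gone) → extinct.
No further losses. Total secondary extinctions: 2.

2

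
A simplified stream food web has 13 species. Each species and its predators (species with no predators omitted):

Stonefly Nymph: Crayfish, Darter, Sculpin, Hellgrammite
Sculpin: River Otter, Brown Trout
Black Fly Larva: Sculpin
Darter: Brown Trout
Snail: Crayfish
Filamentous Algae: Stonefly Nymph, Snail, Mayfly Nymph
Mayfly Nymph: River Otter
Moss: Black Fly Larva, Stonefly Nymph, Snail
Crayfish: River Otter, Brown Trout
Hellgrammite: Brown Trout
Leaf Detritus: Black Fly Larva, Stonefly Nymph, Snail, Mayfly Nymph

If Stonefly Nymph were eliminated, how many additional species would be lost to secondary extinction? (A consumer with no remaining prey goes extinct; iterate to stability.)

Remove Stonefly Nymph.
Round 1: Darter (all prey gone), Hellgrammite (all prey gone) → extinct.
No further losses. Total secondary extinctions: 2.

2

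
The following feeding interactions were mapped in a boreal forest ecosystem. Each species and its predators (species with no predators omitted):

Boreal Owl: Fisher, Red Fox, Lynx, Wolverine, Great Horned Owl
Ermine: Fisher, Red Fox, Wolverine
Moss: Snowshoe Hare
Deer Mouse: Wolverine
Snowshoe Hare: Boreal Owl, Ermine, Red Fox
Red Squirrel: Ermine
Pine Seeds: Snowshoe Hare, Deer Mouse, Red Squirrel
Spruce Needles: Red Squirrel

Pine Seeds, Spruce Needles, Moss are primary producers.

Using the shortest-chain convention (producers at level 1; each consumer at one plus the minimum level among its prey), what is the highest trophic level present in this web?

Producers (level 1): Pine Seeds, Spruce Needles, Moss.
Following each consumer down to its lowest-level prey: Pine Seeds → Snowshoe Hare → Boreal Owl → Lynx (levels 1 through 4).
All prey of Lynx (Boreal Owl 3) are at level 3 or above, so Lynx is at level 1 + 3 = 4.
Every consumer has at least one prey at level 3 or below, so none exceeds level 4.

4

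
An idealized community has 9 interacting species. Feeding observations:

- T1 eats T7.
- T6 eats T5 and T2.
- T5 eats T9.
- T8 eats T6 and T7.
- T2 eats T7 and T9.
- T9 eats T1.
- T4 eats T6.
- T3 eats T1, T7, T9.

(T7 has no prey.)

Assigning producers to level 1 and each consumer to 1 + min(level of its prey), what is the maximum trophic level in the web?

Producers (level 1): T7.
Following each consumer down to its lowest-level prey: T7 → T1 → T9 → T5 (levels 1 through 4).
All prey of T5 (T9 3) are at level 3 or above, so T5 is at level 1 + 3 = 4.
Every consumer has at least one prey at level 3 or below, so none exceeds level 4.

4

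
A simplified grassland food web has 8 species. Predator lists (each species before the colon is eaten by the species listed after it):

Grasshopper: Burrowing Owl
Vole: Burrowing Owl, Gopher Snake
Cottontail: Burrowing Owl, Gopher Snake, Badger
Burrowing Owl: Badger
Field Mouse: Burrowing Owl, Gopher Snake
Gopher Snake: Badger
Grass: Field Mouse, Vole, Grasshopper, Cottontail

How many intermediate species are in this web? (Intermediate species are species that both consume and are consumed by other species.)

6

Intermediate species (has both prey and predators): Field Mouse, Vole, Grasshopper, Cottontail, Burrowing Owl, Gopher Snake.
Count: 6.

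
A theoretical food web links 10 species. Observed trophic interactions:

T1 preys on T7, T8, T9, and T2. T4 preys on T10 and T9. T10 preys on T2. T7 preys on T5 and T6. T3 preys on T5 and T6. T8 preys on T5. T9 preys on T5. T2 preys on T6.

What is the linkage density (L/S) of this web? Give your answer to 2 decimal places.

L/S = 1.40

There are L = 14 links among S = 10 species.
L/S = 14/10 = 1.4000 ≈ 1.40.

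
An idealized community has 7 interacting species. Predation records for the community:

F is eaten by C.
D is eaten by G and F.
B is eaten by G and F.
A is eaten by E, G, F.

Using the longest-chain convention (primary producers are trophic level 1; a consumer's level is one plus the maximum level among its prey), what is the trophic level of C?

D is a producer → level 1.
F eats D (level 1); other prey at levels: A 1, B 1 → level 2.
C eats F → level 3.

Trophic level 3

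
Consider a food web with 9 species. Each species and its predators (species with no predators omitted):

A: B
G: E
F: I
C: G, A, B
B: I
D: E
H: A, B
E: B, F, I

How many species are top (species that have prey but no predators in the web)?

Top species (has prey, but nothing eats it): I.
Count: 1.

1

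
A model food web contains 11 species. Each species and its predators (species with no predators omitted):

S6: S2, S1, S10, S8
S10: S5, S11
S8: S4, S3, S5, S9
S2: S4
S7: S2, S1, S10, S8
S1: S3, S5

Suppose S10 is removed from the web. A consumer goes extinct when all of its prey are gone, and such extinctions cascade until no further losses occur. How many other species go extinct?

1

Remove S10.
Round 1: S11 (all prey gone) → extinct.
No further losses. Total secondary extinctions: 1.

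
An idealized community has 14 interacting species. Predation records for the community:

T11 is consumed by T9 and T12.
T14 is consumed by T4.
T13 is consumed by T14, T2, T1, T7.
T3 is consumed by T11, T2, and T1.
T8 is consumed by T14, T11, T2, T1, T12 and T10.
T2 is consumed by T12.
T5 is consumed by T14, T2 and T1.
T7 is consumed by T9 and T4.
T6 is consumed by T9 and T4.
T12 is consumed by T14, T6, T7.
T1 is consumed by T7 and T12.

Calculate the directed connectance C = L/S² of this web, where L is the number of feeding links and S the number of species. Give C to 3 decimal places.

C = 0.148

The web has S = 14 species and L = 29 feeding links.
C = L / S² = 29 / 196 = 0.1480 ≈ 0.148.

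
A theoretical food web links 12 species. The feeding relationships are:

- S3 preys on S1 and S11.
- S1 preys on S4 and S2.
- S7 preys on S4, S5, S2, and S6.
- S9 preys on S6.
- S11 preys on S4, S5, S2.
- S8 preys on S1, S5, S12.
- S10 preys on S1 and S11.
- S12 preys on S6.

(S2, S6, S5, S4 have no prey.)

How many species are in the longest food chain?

3 species

One longest chain: S2 → S11 → S10.
It has 3 species and 2 links.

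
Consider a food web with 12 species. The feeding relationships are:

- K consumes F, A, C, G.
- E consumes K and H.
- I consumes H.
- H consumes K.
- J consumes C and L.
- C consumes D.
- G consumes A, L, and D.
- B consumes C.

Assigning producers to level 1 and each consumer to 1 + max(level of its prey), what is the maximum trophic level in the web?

Producers (level 1): D, F, L, A.
D → G → K → H → I gives I level 5.
No species has a prey at level 5, so no species reaches level 6.

5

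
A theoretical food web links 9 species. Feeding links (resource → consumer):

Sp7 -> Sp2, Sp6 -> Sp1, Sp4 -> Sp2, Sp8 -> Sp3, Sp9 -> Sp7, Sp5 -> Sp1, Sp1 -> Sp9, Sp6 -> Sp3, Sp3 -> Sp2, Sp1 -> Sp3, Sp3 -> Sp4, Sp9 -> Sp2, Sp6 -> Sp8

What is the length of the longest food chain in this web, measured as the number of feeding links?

One longest chain: Sp6 → Sp8 → Sp3 → Sp4 → Sp2.
It has 5 species and 4 links.

4 links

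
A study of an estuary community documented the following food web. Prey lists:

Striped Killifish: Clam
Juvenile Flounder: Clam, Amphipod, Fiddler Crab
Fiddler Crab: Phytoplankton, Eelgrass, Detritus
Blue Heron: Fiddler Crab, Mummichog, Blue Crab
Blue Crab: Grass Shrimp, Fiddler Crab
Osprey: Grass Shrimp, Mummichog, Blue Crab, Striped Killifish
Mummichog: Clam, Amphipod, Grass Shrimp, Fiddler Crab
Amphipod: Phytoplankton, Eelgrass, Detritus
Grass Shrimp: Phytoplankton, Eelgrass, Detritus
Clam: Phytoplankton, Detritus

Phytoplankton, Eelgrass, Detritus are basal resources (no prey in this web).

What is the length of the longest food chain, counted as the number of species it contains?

One longest chain: Phytoplankton → Grass Shrimp → Blue Crab → Osprey.
It has 4 species and 3 links.

4 species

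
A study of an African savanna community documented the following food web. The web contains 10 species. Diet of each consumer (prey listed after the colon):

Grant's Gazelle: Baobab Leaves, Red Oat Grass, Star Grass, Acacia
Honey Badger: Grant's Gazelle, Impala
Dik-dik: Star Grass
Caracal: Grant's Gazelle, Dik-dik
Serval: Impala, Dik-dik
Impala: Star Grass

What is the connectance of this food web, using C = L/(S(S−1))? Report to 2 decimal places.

The web has S = 10 species and L = 12 feeding links.
C = L / (S(S−1)) = 12 / 90 = 0.1333 ≈ 0.13.

C = 0.13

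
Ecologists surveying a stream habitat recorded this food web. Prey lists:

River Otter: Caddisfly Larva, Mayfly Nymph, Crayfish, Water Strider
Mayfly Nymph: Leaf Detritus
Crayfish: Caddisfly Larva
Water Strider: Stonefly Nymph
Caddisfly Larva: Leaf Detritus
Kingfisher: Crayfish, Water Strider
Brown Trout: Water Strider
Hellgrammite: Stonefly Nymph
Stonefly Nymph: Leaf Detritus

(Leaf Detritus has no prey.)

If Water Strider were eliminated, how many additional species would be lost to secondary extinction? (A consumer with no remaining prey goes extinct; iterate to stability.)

Remove Water Strider.
Round 1: Brown Trout (all prey gone) → extinct.
No further losses. Total secondary extinctions: 1.

1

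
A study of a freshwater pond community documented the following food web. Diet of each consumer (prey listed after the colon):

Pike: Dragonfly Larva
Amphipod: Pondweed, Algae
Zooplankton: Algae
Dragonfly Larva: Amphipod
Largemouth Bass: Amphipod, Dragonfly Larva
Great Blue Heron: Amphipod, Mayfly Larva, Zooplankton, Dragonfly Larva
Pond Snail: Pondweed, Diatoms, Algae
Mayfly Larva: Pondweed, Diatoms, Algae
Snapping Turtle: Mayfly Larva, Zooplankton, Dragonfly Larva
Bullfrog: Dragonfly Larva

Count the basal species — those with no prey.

Basal species (no prey listed): Pondweed, Diatoms, Algae.
Count: 3.

3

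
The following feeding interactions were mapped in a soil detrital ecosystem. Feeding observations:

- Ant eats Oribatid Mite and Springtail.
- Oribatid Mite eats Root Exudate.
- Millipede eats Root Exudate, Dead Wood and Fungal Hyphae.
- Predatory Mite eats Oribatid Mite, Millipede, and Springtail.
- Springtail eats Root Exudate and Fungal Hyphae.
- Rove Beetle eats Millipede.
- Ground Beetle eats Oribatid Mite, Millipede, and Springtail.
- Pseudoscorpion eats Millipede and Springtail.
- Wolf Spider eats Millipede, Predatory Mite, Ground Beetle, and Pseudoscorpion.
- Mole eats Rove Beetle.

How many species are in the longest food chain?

4 species

One longest chain: Root Exudate → Oribatid Mite → Ground Beetle → Wolf Spider.
It has 4 species and 3 links.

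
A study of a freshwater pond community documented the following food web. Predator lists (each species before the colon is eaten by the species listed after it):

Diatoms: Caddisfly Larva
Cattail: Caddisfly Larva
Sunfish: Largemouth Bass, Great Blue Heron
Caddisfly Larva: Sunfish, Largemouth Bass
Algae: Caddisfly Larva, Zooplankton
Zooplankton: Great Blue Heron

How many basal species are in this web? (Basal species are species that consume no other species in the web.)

Basal species (no prey listed): Cattail, Diatoms, Algae.
Count: 3.

3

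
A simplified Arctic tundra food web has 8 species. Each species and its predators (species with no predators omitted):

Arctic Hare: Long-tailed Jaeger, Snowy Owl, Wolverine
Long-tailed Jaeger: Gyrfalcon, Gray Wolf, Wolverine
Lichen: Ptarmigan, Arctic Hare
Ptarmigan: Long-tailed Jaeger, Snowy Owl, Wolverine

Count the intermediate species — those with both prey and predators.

3

Intermediate species (has both prey and predators): Ptarmigan, Arctic Hare, Long-tailed Jaeger.
Count: 3.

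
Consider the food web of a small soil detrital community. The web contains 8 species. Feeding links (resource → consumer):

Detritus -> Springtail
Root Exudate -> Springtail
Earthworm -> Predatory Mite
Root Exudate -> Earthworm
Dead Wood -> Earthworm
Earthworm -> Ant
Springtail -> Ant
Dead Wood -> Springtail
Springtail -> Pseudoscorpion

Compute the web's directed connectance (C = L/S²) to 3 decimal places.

C = 0.141

The web has S = 8 species and L = 9 feeding links.
C = L / S² = 9 / 64 = 0.1406 ≈ 0.141.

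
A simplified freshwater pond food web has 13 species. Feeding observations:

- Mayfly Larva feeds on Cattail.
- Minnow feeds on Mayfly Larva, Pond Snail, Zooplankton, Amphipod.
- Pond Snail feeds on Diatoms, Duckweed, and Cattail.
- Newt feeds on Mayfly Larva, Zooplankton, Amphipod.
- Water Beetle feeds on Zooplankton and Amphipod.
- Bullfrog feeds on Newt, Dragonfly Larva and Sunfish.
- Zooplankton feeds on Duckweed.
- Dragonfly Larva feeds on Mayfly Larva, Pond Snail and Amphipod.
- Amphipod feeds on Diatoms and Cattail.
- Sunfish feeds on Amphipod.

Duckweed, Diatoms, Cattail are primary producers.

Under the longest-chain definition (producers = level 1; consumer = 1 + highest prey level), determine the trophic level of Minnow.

Duckweed is a producer → level 1.
Zooplankton eats Duckweed → level 2.
Minnow eats Zooplankton (level 2); other prey at levels: Pond Snail 2, Mayfly Larva 2, Amphipod 2 → level 3.

Trophic level 3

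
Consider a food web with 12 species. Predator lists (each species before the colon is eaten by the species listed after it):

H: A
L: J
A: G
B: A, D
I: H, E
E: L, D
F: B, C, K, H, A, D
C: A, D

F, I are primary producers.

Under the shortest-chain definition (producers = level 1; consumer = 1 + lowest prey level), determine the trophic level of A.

F is a producer → level 1.
A eats F → level 2.

Trophic level 2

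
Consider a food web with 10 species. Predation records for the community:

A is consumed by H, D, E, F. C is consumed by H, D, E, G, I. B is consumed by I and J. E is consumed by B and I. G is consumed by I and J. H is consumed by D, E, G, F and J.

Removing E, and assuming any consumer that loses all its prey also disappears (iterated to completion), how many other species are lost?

1

Remove E.
Round 1: B (all prey gone) → extinct.
No further losses. Total secondary extinctions: 1.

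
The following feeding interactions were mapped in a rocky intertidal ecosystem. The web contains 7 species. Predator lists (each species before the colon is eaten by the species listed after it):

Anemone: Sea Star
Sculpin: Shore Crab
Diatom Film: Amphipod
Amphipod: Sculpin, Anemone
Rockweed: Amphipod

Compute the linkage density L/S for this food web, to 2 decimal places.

There are L = 6 links among S = 7 species.
L/S = 6/7 = 0.8571 ≈ 0.86.

L/S = 0.86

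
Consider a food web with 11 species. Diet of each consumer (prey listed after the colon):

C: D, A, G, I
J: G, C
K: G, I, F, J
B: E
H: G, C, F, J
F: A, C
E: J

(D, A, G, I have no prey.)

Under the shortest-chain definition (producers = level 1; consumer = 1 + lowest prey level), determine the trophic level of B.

Trophic level 4

G is a producer → level 1.
J eats G → level 2.
E eats J → level 3.
B eats E → level 4.
No prey of B is below level 3, so 4 is the minimum.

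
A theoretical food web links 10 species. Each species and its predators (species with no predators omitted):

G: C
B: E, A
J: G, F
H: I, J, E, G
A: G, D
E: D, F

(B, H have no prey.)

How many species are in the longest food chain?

One longest chain: H → J → G → C.
It has 4 species and 3 links.

4 species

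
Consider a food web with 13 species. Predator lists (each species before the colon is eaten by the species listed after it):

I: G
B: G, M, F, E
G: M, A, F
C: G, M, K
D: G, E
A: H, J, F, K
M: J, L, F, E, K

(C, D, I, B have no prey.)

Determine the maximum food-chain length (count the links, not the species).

3 links

One longest chain: C → G → A → H.
It has 4 species and 3 links.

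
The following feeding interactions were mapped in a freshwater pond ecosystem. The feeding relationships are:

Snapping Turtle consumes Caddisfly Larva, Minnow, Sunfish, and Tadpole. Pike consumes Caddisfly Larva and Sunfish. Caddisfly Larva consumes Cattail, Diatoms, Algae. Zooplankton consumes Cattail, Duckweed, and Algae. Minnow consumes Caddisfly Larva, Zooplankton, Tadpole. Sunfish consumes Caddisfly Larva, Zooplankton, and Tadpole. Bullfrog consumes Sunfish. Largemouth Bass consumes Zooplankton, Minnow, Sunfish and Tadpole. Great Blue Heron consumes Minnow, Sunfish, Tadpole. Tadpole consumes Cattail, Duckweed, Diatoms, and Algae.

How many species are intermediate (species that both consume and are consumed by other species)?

5

Intermediate species (has both prey and predators): Tadpole, Caddisfly Larva, Zooplankton, Minnow, Sunfish.
Count: 5.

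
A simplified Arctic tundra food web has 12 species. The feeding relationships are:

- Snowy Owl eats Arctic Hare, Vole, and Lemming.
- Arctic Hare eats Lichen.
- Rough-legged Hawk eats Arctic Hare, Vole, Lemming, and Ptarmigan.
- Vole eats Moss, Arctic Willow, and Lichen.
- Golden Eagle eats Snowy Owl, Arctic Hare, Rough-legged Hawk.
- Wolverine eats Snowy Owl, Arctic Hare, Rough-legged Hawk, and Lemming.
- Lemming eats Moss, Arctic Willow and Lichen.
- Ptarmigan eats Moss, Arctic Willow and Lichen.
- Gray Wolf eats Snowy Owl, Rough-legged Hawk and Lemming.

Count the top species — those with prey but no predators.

3

Top species (has prey, but nothing eats it): Golden Eagle, Wolverine, Gray Wolf.
Count: 3.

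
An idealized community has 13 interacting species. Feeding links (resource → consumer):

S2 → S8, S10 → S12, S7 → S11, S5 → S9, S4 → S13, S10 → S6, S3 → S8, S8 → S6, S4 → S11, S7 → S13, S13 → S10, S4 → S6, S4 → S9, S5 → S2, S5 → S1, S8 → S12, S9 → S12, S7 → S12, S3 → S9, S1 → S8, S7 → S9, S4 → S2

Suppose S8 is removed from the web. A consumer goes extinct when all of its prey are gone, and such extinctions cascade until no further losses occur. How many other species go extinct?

0

Remove S8.
Every predator of it retains at least one other prey: S6 still has S4, S10; S12 still has S7, S9, S10.
No consumer loses all prey, so no secondary extinctions occur.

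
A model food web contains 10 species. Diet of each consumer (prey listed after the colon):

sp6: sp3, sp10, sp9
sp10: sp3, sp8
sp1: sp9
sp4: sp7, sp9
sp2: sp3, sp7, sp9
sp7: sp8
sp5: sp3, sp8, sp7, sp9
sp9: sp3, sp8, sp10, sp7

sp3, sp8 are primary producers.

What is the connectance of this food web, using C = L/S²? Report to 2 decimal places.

C = 0.20

The web has S = 10 species and L = 20 feeding links.
C = L / S² = 20 / 100 = 0.2000 ≈ 0.20.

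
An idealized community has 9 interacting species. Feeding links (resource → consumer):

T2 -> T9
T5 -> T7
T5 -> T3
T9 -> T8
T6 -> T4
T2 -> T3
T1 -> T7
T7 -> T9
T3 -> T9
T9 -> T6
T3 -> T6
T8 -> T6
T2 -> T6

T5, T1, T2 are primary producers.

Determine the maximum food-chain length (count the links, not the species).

One longest chain: T5 → T3 → T9 → T8 → T6 → T4.
It has 6 species and 5 links.

5 links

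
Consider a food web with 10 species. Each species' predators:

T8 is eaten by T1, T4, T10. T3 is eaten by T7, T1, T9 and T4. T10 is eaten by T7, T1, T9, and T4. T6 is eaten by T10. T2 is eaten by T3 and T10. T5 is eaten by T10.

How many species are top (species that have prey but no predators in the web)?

4

Top species (has prey, but nothing eats it): T7, T4, T1, T9.
Count: 4.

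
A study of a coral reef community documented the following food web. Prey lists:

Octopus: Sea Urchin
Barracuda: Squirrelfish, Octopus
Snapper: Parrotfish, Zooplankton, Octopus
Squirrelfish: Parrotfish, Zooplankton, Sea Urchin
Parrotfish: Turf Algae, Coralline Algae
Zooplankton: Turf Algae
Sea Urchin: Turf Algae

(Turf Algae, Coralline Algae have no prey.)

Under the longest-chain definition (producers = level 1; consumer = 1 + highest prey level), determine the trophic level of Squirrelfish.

Trophic level 3

Turf Algae is a producer → level 1.
Parrotfish eats Turf Algae (level 1); other prey at levels: Coralline Algae 1 → level 2.
Squirrelfish eats Parrotfish (level 2); other prey at levels: Zooplankton 2, Sea Urchin 2 → level 3.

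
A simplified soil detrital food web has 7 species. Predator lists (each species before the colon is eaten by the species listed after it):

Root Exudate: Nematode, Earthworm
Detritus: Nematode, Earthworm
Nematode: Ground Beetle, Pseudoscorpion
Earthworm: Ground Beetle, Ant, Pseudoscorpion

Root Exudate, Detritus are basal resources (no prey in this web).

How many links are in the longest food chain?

One longest chain: Root Exudate → Nematode → Ground Beetle.
It has 3 species and 2 links.

2 links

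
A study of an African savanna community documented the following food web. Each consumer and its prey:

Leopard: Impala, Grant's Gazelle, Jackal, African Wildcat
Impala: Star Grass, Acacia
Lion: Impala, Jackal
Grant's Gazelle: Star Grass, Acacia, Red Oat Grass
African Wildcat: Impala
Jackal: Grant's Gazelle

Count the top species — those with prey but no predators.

Top species (has prey, but nothing eats it): Leopard, Lion.
Count: 2.

2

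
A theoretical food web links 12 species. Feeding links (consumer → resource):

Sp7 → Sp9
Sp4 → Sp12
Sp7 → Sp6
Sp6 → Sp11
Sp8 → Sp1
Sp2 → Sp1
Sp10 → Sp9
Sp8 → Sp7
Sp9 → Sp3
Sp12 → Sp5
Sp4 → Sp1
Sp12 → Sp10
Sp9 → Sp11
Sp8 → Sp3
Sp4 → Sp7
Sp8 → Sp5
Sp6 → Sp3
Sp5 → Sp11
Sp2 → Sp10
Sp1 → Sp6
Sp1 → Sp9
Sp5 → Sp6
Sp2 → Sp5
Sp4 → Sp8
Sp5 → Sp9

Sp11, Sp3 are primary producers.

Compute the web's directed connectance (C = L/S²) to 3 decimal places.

The web has S = 12 species and L = 25 feeding links.
C = L / S² = 25 / 144 = 0.1736 ≈ 0.174.

C = 0.174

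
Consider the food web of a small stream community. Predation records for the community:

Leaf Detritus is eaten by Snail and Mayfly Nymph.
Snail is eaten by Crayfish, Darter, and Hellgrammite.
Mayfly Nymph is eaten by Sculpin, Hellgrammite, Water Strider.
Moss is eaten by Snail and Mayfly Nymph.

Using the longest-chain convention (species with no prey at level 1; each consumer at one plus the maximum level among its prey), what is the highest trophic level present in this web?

3

Basal resources (level 1): Leaf Detritus, Moss.
Leaf Detritus → Snail → Crayfish gives Crayfish level 3.
No species has a prey at level 3, so no species reaches level 4.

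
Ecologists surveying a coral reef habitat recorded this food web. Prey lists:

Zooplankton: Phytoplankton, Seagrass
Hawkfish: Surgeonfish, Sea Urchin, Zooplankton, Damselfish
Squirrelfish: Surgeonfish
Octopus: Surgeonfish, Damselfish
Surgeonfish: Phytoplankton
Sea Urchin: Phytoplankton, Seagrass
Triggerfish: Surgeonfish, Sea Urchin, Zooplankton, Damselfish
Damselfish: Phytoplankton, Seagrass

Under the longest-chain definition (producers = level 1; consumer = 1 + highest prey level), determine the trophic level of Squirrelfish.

Phytoplankton is a producer → level 1.
Surgeonfish eats Phytoplankton → level 2.
Squirrelfish eats Surgeonfish → level 3.

Trophic level 3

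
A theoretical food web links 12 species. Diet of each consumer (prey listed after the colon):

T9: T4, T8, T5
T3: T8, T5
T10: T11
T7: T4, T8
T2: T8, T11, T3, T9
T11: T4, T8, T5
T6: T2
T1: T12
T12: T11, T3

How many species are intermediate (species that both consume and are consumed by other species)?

Intermediate species (has both prey and predators): T11, T3, T9, T12, T2.
Count: 5.

5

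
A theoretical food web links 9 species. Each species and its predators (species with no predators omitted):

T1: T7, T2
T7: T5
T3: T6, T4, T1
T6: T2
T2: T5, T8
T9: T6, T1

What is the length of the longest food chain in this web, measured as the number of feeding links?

One longest chain: T9 → T1 → T7 → T5.
It has 4 species and 3 links.

3 links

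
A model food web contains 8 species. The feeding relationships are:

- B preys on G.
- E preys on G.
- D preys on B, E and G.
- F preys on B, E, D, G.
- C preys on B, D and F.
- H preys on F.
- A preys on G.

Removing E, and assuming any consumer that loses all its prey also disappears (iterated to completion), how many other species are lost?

Remove E.
Every predator of it retains at least one other prey: D still has G, B; F still has G, B, D.
No consumer loses all prey, so no secondary extinctions occur.

0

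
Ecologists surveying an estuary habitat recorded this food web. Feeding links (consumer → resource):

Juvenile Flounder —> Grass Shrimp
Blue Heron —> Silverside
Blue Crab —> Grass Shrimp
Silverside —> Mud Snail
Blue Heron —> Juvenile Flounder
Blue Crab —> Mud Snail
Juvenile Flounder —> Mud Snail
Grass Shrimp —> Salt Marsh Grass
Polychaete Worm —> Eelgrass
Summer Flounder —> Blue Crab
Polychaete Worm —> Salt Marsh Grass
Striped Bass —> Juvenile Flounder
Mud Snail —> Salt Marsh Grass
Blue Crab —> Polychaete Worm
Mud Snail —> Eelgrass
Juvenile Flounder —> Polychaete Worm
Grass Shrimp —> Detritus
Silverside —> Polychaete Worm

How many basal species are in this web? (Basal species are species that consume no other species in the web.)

Basal species (no prey listed): Eelgrass, Detritus, Salt Marsh Grass.
Count: 3.

3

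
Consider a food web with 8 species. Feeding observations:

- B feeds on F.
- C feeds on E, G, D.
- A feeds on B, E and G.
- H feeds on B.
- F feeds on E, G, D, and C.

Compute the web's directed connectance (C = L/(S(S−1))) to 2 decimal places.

C = 0.21

The web has S = 8 species and L = 12 feeding links.
C = L / (S(S−1)) = 12 / 56 = 0.2143 ≈ 0.21.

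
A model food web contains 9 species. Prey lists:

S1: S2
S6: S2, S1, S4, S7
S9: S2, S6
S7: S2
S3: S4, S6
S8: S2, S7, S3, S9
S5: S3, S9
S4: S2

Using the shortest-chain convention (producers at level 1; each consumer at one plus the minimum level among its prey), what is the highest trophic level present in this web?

3

Producers (level 1): S2.
Following each consumer down to its lowest-level prey: S2 → S4 → S3 (levels 1 through 3).
All prey of S3 (S4 2, S6 2) are at level 2 or above, so S3 is at level 1 + 2 = 3.
Every consumer has at least one prey at level 2 or below, so none exceeds level 3.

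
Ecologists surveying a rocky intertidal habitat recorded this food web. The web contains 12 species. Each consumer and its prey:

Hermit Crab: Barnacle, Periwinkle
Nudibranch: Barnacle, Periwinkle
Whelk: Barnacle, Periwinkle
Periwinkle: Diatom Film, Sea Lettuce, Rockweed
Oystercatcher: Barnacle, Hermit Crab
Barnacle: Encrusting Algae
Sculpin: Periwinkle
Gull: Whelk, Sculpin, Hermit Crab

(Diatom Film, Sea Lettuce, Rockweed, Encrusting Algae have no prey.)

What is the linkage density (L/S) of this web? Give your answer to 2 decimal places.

There are L = 16 links among S = 12 species.
L/S = 16/12 = 1.3333 ≈ 1.33.

L/S = 1.33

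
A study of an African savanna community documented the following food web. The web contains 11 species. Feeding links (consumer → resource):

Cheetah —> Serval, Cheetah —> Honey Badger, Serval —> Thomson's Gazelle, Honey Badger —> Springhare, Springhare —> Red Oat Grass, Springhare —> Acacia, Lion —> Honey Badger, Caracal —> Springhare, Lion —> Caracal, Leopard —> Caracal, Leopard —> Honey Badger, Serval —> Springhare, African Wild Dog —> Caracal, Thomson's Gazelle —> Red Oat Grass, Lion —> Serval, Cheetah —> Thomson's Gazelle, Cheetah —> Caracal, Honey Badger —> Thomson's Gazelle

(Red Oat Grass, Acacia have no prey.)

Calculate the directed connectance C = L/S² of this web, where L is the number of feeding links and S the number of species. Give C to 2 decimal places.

The web has S = 11 species and L = 18 feeding links.
C = L / S² = 18 / 121 = 0.1488 ≈ 0.15.

C = 0.15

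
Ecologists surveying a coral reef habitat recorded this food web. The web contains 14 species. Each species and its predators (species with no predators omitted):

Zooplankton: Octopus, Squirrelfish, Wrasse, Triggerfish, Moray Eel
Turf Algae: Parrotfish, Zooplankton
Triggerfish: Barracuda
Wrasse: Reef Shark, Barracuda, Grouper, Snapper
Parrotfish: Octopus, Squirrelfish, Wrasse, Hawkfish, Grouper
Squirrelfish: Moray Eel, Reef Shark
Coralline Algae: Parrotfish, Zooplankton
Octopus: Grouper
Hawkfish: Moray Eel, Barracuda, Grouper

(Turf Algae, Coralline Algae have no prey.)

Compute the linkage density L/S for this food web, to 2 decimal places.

There are L = 25 links among S = 14 species.
L/S = 25/14 = 1.7857 ≈ 1.79.

L/S = 1.79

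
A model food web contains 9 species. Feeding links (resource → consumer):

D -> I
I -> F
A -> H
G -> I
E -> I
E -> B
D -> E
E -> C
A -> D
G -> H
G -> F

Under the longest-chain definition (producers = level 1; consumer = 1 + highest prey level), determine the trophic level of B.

Trophic level 4

A is a producer → level 1.
D eats A → level 2.
E eats D → level 3.
B eats E → level 4.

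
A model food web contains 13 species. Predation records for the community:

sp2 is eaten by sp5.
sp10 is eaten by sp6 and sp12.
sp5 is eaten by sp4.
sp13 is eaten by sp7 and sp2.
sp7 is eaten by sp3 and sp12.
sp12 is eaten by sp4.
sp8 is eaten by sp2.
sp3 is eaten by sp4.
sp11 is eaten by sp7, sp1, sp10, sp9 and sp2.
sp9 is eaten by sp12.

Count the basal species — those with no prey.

3

Basal species (no prey listed): sp13, sp8, sp11.
Count: 3.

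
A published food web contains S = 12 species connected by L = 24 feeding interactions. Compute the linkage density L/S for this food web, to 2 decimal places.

There are L = 24 links among S = 12 species.
L/S = 24/12 = 2.0000 ≈ 2.00.

L/S = 2.00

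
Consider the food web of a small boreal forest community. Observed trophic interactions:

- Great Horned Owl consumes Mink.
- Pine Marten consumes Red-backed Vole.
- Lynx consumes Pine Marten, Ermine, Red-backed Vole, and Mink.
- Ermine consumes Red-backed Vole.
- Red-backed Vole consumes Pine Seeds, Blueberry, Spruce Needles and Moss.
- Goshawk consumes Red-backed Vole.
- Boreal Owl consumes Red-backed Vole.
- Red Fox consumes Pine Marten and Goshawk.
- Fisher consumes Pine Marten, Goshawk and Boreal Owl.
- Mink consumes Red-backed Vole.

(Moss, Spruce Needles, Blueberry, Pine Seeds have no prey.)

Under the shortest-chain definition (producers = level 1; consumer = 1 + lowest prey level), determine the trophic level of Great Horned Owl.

Moss is a producer → level 1.
Red-backed Vole eats Moss → level 2.
Mink eats Red-backed Vole → level 3.
Great Horned Owl eats Mink → level 4.
No prey of Great Horned Owl is below level 3, so 4 is the minimum.

Trophic level 4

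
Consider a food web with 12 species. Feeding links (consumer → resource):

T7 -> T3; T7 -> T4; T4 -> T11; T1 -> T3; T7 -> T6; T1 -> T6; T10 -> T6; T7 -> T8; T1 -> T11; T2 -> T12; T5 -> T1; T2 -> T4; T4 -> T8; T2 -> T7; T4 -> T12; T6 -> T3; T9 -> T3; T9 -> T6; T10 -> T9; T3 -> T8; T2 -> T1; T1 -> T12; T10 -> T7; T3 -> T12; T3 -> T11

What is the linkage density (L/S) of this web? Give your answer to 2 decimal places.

L/S = 2.08

There are L = 25 links among S = 12 species.
L/S = 25/12 = 2.0833 ≈ 2.08.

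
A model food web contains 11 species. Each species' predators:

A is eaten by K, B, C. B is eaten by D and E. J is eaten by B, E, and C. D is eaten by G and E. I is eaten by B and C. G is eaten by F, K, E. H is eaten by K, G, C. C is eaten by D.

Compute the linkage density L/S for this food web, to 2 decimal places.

There are L = 19 links among S = 11 species.
L/S = 19/11 = 1.7273 ≈ 1.73.

L/S = 1.73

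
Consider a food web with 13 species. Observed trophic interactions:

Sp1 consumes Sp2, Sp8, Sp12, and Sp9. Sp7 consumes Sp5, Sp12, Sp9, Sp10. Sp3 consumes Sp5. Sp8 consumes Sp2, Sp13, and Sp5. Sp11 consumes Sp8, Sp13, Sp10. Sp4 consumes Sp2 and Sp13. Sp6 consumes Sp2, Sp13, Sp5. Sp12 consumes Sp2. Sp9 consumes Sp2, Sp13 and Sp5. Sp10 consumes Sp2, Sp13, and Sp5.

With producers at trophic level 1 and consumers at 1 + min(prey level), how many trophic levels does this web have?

2

Producers (level 1): Sp5, Sp13, Sp2.
Following each consumer down to its lowest-level prey: Sp2 → Sp1 (levels 1 through 2).
All prey of Sp1 (Sp2 1, Sp12 2, Sp8 2, Sp9 2) are at level 1 or above, so Sp1 is at level 1 + 1 = 2.
Every consumer has at least one prey at level 1 or below, so none exceeds level 2.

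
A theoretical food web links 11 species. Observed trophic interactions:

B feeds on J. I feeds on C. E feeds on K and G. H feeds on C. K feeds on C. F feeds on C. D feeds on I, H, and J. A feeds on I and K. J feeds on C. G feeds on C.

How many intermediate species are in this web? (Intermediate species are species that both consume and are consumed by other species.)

5

Intermediate species (has both prey and predators): J, I, K, G, H.
Count: 5.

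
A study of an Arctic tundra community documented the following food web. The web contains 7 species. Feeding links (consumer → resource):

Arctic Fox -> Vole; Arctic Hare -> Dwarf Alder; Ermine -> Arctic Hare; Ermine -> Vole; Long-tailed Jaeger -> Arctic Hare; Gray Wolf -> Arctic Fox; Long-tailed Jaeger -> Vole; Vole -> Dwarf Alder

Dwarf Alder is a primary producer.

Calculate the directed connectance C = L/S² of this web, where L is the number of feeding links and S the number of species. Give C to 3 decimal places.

The web has S = 7 species and L = 8 feeding links.
C = L / S² = 8 / 49 = 0.1633 ≈ 0.163.

C = 0.163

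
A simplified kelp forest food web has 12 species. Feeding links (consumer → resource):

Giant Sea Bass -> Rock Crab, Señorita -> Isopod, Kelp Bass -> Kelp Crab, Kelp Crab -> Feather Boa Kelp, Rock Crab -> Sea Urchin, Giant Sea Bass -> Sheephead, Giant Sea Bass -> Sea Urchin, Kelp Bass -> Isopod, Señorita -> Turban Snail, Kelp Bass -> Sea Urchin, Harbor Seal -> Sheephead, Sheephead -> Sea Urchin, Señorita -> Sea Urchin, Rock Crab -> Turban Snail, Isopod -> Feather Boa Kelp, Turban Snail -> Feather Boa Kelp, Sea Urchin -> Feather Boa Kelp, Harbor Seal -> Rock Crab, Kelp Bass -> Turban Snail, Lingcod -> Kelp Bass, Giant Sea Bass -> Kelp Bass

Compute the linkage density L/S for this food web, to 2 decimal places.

L/S = 1.75

There are L = 21 links among S = 12 species.
L/S = 21/12 = 1.7500 ≈ 1.75.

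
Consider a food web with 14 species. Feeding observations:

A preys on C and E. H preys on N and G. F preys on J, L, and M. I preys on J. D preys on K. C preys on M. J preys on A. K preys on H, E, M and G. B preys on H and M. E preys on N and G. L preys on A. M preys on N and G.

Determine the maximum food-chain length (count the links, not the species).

5 links

One longest chain: N → M → C → A → L → F.
It has 6 species and 5 links.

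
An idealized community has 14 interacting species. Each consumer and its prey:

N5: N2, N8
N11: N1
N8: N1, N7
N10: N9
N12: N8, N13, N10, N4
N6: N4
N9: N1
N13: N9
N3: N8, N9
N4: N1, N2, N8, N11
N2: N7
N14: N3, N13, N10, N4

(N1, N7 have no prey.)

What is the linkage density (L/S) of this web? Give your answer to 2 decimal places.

L/S = 1.71

There are L = 24 links among S = 14 species.
L/S = 24/14 = 1.7143 ≈ 1.71.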